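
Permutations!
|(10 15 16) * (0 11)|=|(0 11)(10 15 16)|=6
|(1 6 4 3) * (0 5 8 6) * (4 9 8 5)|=|(0 4 3 1)(6 9 8)|=12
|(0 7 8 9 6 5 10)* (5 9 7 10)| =2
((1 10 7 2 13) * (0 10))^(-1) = (0 1 13 2 7 10) = [1, 13, 7, 3, 4, 5, 6, 10, 8, 9, 0, 11, 12, 2]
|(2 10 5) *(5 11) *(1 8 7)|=12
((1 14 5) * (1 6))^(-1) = (1 6 5 14) = [0, 6, 2, 3, 4, 14, 5, 7, 8, 9, 10, 11, 12, 13, 1]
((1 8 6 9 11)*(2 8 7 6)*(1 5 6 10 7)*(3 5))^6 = [0, 1, 2, 5, 4, 6, 9, 7, 8, 11, 10, 3] = (3 5 6 9 11)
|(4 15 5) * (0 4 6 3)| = 6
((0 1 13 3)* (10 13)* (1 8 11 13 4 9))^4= (0 3 13 11 8)= [3, 1, 2, 13, 4, 5, 6, 7, 0, 9, 10, 8, 12, 11]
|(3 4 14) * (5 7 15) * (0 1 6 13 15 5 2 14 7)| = |(0 1 6 13 15 2 14 3 4 7 5)| = 11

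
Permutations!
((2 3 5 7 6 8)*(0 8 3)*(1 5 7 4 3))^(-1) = [2, 6, 8, 4, 5, 1, 7, 3, 0] = (0 2 8)(1 6 7 3 4 5)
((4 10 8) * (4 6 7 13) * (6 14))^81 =(4 6 10 7 8 13 14) =[0, 1, 2, 3, 6, 5, 10, 8, 13, 9, 7, 11, 12, 14, 4]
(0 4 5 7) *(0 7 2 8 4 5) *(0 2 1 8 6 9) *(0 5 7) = (0 7)(1 8 4 2 6 9 5) = [7, 8, 6, 3, 2, 1, 9, 0, 4, 5]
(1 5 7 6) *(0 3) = (0 3)(1 5 7 6) = [3, 5, 2, 0, 4, 7, 1, 6]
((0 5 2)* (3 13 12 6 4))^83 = [2, 1, 5, 6, 12, 0, 13, 7, 8, 9, 10, 11, 3, 4] = (0 2 5)(3 6 13 4 12)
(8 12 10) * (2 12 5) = [0, 1, 12, 3, 4, 2, 6, 7, 5, 9, 8, 11, 10] = (2 12 10 8 5)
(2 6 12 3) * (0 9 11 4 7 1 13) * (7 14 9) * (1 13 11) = (0 7 13)(1 11 4 14 9)(2 6 12 3) = [7, 11, 6, 2, 14, 5, 12, 13, 8, 1, 10, 4, 3, 0, 9]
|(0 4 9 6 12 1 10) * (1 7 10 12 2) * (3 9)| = |(0 4 3 9 6 2 1 12 7 10)| = 10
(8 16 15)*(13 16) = [0, 1, 2, 3, 4, 5, 6, 7, 13, 9, 10, 11, 12, 16, 14, 8, 15] = (8 13 16 15)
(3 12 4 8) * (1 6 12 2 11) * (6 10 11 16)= (1 10 11)(2 16 6 12 4 8 3)= [0, 10, 16, 2, 8, 5, 12, 7, 3, 9, 11, 1, 4, 13, 14, 15, 6]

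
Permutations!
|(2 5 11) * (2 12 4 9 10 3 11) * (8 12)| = |(2 5)(3 11 8 12 4 9 10)| = 14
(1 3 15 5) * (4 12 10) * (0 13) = (0 13)(1 3 15 5)(4 12 10) = [13, 3, 2, 15, 12, 1, 6, 7, 8, 9, 4, 11, 10, 0, 14, 5]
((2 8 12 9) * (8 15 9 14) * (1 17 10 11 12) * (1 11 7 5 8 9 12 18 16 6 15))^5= (1 8 15)(2 5 6)(7 16 9)(10 18 14)(11 12 17)= [0, 8, 5, 3, 4, 6, 2, 16, 15, 7, 18, 12, 17, 13, 10, 1, 9, 11, 14]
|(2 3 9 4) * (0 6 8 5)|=4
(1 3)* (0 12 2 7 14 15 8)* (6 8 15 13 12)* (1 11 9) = [6, 3, 7, 11, 4, 5, 8, 14, 0, 1, 10, 9, 2, 12, 13, 15] = (15)(0 6 8)(1 3 11 9)(2 7 14 13 12)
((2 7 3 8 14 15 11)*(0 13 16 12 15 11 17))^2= (0 16 15)(2 3 14)(7 8 11)(12 17 13)= [16, 1, 3, 14, 4, 5, 6, 8, 11, 9, 10, 7, 17, 12, 2, 0, 15, 13]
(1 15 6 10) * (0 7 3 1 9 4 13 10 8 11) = (0 7 3 1 15 6 8 11)(4 13 10 9) = [7, 15, 2, 1, 13, 5, 8, 3, 11, 4, 9, 0, 12, 10, 14, 6]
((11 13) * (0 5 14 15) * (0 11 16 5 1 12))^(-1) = (0 12 1)(5 16 13 11 15 14) = [12, 0, 2, 3, 4, 16, 6, 7, 8, 9, 10, 15, 1, 11, 5, 14, 13]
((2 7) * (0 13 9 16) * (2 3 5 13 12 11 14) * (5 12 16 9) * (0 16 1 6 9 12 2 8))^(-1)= (16)(0 8 14 11 12 9 6 1)(2 3 7)(5 13)= [8, 0, 3, 7, 4, 13, 1, 2, 14, 6, 10, 12, 9, 5, 11, 15, 16]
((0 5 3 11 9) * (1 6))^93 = (0 11 5 9 3)(1 6) = [11, 6, 2, 0, 4, 9, 1, 7, 8, 3, 10, 5]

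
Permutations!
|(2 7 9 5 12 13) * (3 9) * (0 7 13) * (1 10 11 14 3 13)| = |(0 7 13 2 1 10 11 14 3 9 5 12)| = 12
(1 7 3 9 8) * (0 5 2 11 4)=(0 5 2 11 4)(1 7 3 9 8)=[5, 7, 11, 9, 0, 2, 6, 3, 1, 8, 10, 4]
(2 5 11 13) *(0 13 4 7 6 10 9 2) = (0 13)(2 5 11 4 7 6 10 9) = [13, 1, 5, 3, 7, 11, 10, 6, 8, 2, 9, 4, 12, 0]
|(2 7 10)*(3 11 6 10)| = |(2 7 3 11 6 10)| = 6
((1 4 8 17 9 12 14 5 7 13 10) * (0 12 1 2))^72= [0, 8, 2, 3, 17, 5, 6, 7, 9, 4, 10, 11, 12, 13, 14, 15, 16, 1]= (1 8 9 4 17)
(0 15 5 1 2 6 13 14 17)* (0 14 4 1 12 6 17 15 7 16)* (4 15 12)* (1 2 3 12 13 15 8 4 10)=(0 7 16)(1 3 12 6 15 5 10)(2 17 14 13 8 4)=[7, 3, 17, 12, 2, 10, 15, 16, 4, 9, 1, 11, 6, 8, 13, 5, 0, 14]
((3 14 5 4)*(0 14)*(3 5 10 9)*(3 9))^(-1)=(0 3 10 14)(4 5)=[3, 1, 2, 10, 5, 4, 6, 7, 8, 9, 14, 11, 12, 13, 0]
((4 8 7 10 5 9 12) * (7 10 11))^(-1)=(4 12 9 5 10 8)(7 11)=[0, 1, 2, 3, 12, 10, 6, 11, 4, 5, 8, 7, 9]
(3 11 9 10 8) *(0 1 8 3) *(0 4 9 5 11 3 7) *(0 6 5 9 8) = [1, 0, 2, 3, 8, 11, 5, 6, 4, 10, 7, 9] = (0 1)(4 8)(5 11 9 10 7 6)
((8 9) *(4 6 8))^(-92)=(9)=[0, 1, 2, 3, 4, 5, 6, 7, 8, 9]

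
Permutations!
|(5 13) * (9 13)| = 3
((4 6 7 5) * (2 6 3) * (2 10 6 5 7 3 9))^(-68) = [0, 1, 2, 10, 4, 5, 3, 7, 8, 9, 6] = (3 10 6)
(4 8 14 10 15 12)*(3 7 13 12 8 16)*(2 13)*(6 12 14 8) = (2 13 14 10 15 6 12 4 16 3 7) = [0, 1, 13, 7, 16, 5, 12, 2, 8, 9, 15, 11, 4, 14, 10, 6, 3]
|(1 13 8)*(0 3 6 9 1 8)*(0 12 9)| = |(0 3 6)(1 13 12 9)| = 12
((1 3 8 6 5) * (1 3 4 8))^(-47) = (1 4 8 6 5 3) = [0, 4, 2, 1, 8, 3, 5, 7, 6]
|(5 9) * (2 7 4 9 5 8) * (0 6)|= |(0 6)(2 7 4 9 8)|= 10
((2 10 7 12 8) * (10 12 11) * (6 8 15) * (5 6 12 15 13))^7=[0, 1, 2, 3, 4, 5, 6, 11, 8, 9, 7, 10, 12, 13, 14, 15]=(15)(7 11 10)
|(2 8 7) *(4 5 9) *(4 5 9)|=3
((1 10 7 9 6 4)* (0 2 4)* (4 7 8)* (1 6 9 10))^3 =[10, 1, 8, 3, 2, 5, 7, 4, 0, 9, 6] =(0 10 6 7 4 2 8)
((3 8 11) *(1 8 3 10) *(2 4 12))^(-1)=[0, 10, 12, 3, 2, 5, 6, 7, 1, 9, 11, 8, 4]=(1 10 11 8)(2 12 4)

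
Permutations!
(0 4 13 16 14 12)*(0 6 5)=(0 4 13 16 14 12 6 5)=[4, 1, 2, 3, 13, 0, 5, 7, 8, 9, 10, 11, 6, 16, 12, 15, 14]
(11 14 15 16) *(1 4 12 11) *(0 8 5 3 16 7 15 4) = (0 8 5 3 16 1)(4 12 11 14)(7 15) = [8, 0, 2, 16, 12, 3, 6, 15, 5, 9, 10, 14, 11, 13, 4, 7, 1]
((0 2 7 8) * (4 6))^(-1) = (0 8 7 2)(4 6) = [8, 1, 0, 3, 6, 5, 4, 2, 7]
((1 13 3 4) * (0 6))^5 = [6, 13, 2, 4, 1, 5, 0, 7, 8, 9, 10, 11, 12, 3] = (0 6)(1 13 3 4)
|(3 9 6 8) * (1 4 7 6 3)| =10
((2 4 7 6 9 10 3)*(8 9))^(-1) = [0, 1, 3, 10, 2, 5, 7, 4, 6, 8, 9] = (2 3 10 9 8 6 7 4)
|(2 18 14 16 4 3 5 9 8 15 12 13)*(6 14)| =13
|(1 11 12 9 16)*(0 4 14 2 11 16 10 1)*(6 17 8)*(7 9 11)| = 18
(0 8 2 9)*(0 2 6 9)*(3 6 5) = (0 8 5 3 6 9 2) = [8, 1, 0, 6, 4, 3, 9, 7, 5, 2]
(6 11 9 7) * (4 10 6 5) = (4 10 6 11 9 7 5) = [0, 1, 2, 3, 10, 4, 11, 5, 8, 7, 6, 9]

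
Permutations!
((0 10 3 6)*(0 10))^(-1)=(3 10 6)=[0, 1, 2, 10, 4, 5, 3, 7, 8, 9, 6]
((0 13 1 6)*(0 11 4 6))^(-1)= (0 1 13)(4 11 6)= [1, 13, 2, 3, 11, 5, 4, 7, 8, 9, 10, 6, 12, 0]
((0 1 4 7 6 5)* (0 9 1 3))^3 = [3, 6, 2, 0, 5, 4, 1, 9, 8, 7] = (0 3)(1 6)(4 5)(7 9)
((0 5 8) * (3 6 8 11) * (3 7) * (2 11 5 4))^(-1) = [8, 1, 4, 7, 0, 5, 3, 11, 6, 9, 10, 2] = (0 8 6 3 7 11 2 4)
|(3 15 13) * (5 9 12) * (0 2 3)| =|(0 2 3 15 13)(5 9 12)| =15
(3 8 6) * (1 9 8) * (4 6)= (1 9 8 4 6 3)= [0, 9, 2, 1, 6, 5, 3, 7, 4, 8]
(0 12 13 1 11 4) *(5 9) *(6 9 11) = (0 12 13 1 6 9 5 11 4) = [12, 6, 2, 3, 0, 11, 9, 7, 8, 5, 10, 4, 13, 1]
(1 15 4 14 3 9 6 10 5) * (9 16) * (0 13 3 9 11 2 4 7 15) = (0 13 3 16 11 2 4 14 9 6 10 5 1)(7 15) = [13, 0, 4, 16, 14, 1, 10, 15, 8, 6, 5, 2, 12, 3, 9, 7, 11]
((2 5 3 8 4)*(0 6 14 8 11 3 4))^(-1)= (0 8 14 6)(2 4 5)(3 11)= [8, 1, 4, 11, 5, 2, 0, 7, 14, 9, 10, 3, 12, 13, 6]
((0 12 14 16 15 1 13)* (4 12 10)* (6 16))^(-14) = (0 16 4 1 14)(6 10 15 12 13) = [16, 14, 2, 3, 1, 5, 10, 7, 8, 9, 15, 11, 13, 6, 0, 12, 4]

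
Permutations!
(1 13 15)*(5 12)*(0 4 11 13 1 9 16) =(0 4 11 13 15 9 16)(5 12) =[4, 1, 2, 3, 11, 12, 6, 7, 8, 16, 10, 13, 5, 15, 14, 9, 0]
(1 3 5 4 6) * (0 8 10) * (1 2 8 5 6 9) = (0 5 4 9 1 3 6 2 8 10) = [5, 3, 8, 6, 9, 4, 2, 7, 10, 1, 0]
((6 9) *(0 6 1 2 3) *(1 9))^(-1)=(9)(0 3 2 1 6)=[3, 6, 1, 2, 4, 5, 0, 7, 8, 9]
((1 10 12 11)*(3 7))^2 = (1 12)(10 11) = [0, 12, 2, 3, 4, 5, 6, 7, 8, 9, 11, 10, 1]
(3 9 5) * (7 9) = [0, 1, 2, 7, 4, 3, 6, 9, 8, 5] = (3 7 9 5)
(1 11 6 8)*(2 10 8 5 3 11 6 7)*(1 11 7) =(1 6 5 3 7 2 10 8 11) =[0, 6, 10, 7, 4, 3, 5, 2, 11, 9, 8, 1]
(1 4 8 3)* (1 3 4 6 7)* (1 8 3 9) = (1 6 7 8 4 3 9) = [0, 6, 2, 9, 3, 5, 7, 8, 4, 1]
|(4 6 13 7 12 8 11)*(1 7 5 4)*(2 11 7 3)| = 12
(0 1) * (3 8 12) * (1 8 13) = (0 8 12 3 13 1) = [8, 0, 2, 13, 4, 5, 6, 7, 12, 9, 10, 11, 3, 1]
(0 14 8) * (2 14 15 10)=(0 15 10 2 14 8)=[15, 1, 14, 3, 4, 5, 6, 7, 0, 9, 2, 11, 12, 13, 8, 10]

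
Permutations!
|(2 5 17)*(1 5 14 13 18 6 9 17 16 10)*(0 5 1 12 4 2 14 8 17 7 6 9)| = 15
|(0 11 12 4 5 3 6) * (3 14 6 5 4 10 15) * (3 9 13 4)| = |(0 11 12 10 15 9 13 4 3 5 14 6)| = 12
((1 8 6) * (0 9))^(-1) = [9, 6, 2, 3, 4, 5, 8, 7, 1, 0] = (0 9)(1 6 8)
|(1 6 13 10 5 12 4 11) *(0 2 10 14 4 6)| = |(0 2 10 5 12 6 13 14 4 11 1)| = 11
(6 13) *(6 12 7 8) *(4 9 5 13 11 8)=(4 9 5 13 12 7)(6 11 8)=[0, 1, 2, 3, 9, 13, 11, 4, 6, 5, 10, 8, 7, 12]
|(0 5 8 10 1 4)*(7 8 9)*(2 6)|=|(0 5 9 7 8 10 1 4)(2 6)|=8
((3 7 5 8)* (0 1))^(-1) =(0 1)(3 8 5 7) =[1, 0, 2, 8, 4, 7, 6, 3, 5]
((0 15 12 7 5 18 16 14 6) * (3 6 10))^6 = (0 16 15 14 12 10 7 3 5 6 18) = [16, 1, 2, 5, 4, 6, 18, 3, 8, 9, 7, 11, 10, 13, 12, 14, 15, 17, 0]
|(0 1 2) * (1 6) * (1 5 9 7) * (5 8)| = 8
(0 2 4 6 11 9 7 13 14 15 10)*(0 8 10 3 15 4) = (0 2)(3 15)(4 6 11 9 7 13 14)(8 10) = [2, 1, 0, 15, 6, 5, 11, 13, 10, 7, 8, 9, 12, 14, 4, 3]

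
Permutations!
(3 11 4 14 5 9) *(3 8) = [0, 1, 2, 11, 14, 9, 6, 7, 3, 8, 10, 4, 12, 13, 5] = (3 11 4 14 5 9 8)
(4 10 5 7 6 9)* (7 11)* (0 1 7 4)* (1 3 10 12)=(0 3 10 5 11 4 12 1 7 6 9)=[3, 7, 2, 10, 12, 11, 9, 6, 8, 0, 5, 4, 1]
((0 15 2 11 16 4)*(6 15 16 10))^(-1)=(0 4 16)(2 15 6 10 11)=[4, 1, 15, 3, 16, 5, 10, 7, 8, 9, 11, 2, 12, 13, 14, 6, 0]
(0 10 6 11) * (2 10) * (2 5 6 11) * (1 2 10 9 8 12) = (0 5 6 10 11)(1 2 9 8 12) = [5, 2, 9, 3, 4, 6, 10, 7, 12, 8, 11, 0, 1]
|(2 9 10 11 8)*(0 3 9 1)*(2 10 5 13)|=|(0 3 9 5 13 2 1)(8 10 11)|=21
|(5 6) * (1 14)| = 2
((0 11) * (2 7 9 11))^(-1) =[11, 1, 0, 3, 4, 5, 6, 2, 8, 7, 10, 9] =(0 11 9 7 2)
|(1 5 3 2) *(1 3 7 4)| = |(1 5 7 4)(2 3)| = 4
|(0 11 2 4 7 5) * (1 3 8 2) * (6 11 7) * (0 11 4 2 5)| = |(0 7)(1 3 8 5 11)(4 6)| = 10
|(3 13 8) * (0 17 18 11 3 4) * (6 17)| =9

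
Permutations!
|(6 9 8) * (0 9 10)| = |(0 9 8 6 10)| = 5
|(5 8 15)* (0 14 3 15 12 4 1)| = 9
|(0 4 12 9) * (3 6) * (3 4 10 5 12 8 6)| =|(0 10 5 12 9)(4 8 6)| =15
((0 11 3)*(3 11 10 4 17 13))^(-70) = [4, 1, 2, 10, 13, 5, 6, 7, 8, 9, 17, 11, 12, 0, 14, 15, 16, 3] = (0 4 13)(3 10 17)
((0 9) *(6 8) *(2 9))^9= [0, 1, 2, 3, 4, 5, 8, 7, 6, 9]= (9)(6 8)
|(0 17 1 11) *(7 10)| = 4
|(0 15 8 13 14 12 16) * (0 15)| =6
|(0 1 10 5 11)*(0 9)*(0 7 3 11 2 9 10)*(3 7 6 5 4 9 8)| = 18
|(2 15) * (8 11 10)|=6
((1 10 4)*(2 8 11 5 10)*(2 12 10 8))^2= (1 10)(4 12)(5 11 8)= [0, 10, 2, 3, 12, 11, 6, 7, 5, 9, 1, 8, 4]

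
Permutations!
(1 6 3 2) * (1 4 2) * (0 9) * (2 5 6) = [9, 2, 4, 1, 5, 6, 3, 7, 8, 0] = (0 9)(1 2 4 5 6 3)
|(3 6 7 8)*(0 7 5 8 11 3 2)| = 8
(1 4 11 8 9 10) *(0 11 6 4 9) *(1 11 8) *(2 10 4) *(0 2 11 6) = (0 8 2 10 6 11 1 9 4) = [8, 9, 10, 3, 0, 5, 11, 7, 2, 4, 6, 1]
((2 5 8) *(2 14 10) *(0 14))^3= (0 2)(5 14)(8 10)= [2, 1, 0, 3, 4, 14, 6, 7, 10, 9, 8, 11, 12, 13, 5]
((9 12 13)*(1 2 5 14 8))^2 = (1 5 8 2 14)(9 13 12) = [0, 5, 14, 3, 4, 8, 6, 7, 2, 13, 10, 11, 9, 12, 1]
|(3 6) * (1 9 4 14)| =4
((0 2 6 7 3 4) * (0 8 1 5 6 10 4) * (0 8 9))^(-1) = (0 9 4 10 2)(1 8 3 7 6 5) = [9, 8, 0, 7, 10, 1, 5, 6, 3, 4, 2]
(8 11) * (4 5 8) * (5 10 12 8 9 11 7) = (4 10 12 8 7 5 9 11) = [0, 1, 2, 3, 10, 9, 6, 5, 7, 11, 12, 4, 8]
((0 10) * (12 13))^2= [0, 1, 2, 3, 4, 5, 6, 7, 8, 9, 10, 11, 12, 13]= (13)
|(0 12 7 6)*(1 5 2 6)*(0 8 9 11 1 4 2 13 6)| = 35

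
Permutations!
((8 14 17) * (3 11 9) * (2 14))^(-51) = (2 14 17 8) = [0, 1, 14, 3, 4, 5, 6, 7, 2, 9, 10, 11, 12, 13, 17, 15, 16, 8]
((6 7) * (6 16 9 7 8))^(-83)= (6 8)(7 16 9)= [0, 1, 2, 3, 4, 5, 8, 16, 6, 7, 10, 11, 12, 13, 14, 15, 9]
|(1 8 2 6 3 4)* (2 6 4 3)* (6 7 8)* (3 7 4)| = 7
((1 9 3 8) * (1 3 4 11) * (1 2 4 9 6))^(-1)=[0, 6, 11, 8, 2, 5, 1, 7, 3, 9, 10, 4]=(1 6)(2 11 4)(3 8)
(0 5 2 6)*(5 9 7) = (0 9 7 5 2 6) = [9, 1, 6, 3, 4, 2, 0, 5, 8, 7]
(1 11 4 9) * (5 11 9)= [0, 9, 2, 3, 5, 11, 6, 7, 8, 1, 10, 4]= (1 9)(4 5 11)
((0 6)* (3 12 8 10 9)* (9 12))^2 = (8 12 10) = [0, 1, 2, 3, 4, 5, 6, 7, 12, 9, 8, 11, 10]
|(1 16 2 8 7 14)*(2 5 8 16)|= 7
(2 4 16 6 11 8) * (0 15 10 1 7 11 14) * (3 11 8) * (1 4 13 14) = (0 15 10 4 16 6 1 7 8 2 13 14)(3 11) = [15, 7, 13, 11, 16, 5, 1, 8, 2, 9, 4, 3, 12, 14, 0, 10, 6]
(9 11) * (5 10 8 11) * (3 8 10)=[0, 1, 2, 8, 4, 3, 6, 7, 11, 5, 10, 9]=(3 8 11 9 5)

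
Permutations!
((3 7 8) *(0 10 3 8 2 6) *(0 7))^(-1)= (0 3 10)(2 7 6)= [3, 1, 7, 10, 4, 5, 2, 6, 8, 9, 0]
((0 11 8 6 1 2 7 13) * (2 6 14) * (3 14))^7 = (0 13 7 2 14 3 8 11)(1 6) = [13, 6, 14, 8, 4, 5, 1, 2, 11, 9, 10, 0, 12, 7, 3]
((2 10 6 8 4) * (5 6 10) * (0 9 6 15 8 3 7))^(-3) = (0 6 7 9 3)(2 15 4 5 8) = [6, 1, 15, 0, 5, 8, 7, 9, 2, 3, 10, 11, 12, 13, 14, 4]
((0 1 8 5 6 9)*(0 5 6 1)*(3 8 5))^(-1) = (1 5)(3 9 6 8) = [0, 5, 2, 9, 4, 1, 8, 7, 3, 6]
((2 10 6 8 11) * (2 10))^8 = (11) = [0, 1, 2, 3, 4, 5, 6, 7, 8, 9, 10, 11]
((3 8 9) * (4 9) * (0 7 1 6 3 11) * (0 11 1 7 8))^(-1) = (11)(0 3 6 1 9 4 8) = [3, 9, 2, 6, 8, 5, 1, 7, 0, 4, 10, 11]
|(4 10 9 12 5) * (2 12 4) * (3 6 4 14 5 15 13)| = |(2 12 15 13 3 6 4 10 9 14 5)| = 11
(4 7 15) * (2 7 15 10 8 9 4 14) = (2 7 10 8 9 4 15 14) = [0, 1, 7, 3, 15, 5, 6, 10, 9, 4, 8, 11, 12, 13, 2, 14]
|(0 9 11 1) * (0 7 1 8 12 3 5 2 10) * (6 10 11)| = |(0 9 6 10)(1 7)(2 11 8 12 3 5)| = 12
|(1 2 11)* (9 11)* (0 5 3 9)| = 7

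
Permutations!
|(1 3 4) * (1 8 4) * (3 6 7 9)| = 10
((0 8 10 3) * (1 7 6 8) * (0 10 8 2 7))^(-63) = (0 1)(3 10) = [1, 0, 2, 10, 4, 5, 6, 7, 8, 9, 3]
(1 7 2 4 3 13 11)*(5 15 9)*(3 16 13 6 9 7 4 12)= (1 4 16 13 11)(2 12 3 6 9 5 15 7)= [0, 4, 12, 6, 16, 15, 9, 2, 8, 5, 10, 1, 3, 11, 14, 7, 13]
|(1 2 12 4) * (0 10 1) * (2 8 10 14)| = |(0 14 2 12 4)(1 8 10)| = 15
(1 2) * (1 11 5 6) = (1 2 11 5 6) = [0, 2, 11, 3, 4, 6, 1, 7, 8, 9, 10, 5]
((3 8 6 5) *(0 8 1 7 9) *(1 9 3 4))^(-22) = [1, 8, 2, 5, 0, 9, 3, 6, 7, 4] = (0 1 8 7 6 3 5 9 4)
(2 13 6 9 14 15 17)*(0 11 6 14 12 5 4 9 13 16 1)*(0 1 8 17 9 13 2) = (0 11 6 2 16 8 17)(4 13 14 15 9 12 5) = [11, 1, 16, 3, 13, 4, 2, 7, 17, 12, 10, 6, 5, 14, 15, 9, 8, 0]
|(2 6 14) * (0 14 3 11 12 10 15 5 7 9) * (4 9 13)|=14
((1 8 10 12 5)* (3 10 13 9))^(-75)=(1 10 13 5 3 8 12 9)=[0, 10, 2, 8, 4, 3, 6, 7, 12, 1, 13, 11, 9, 5]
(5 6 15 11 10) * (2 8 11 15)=[0, 1, 8, 3, 4, 6, 2, 7, 11, 9, 5, 10, 12, 13, 14, 15]=(15)(2 8 11 10 5 6)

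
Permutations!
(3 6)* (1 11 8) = (1 11 8)(3 6) = [0, 11, 2, 6, 4, 5, 3, 7, 1, 9, 10, 8]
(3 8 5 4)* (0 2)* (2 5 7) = [5, 1, 0, 8, 3, 4, 6, 2, 7] = (0 5 4 3 8 7 2)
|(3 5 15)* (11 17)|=|(3 5 15)(11 17)|=6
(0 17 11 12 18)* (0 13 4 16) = [17, 1, 2, 3, 16, 5, 6, 7, 8, 9, 10, 12, 18, 4, 14, 15, 0, 11, 13] = (0 17 11 12 18 13 4 16)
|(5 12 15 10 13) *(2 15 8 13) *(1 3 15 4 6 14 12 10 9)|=|(1 3 15 9)(2 4 6 14 12 8 13 5 10)|=36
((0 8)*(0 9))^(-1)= [9, 1, 2, 3, 4, 5, 6, 7, 0, 8]= (0 9 8)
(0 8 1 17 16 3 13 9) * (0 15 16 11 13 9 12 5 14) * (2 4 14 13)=[8, 17, 4, 9, 14, 13, 6, 7, 1, 15, 10, 2, 5, 12, 0, 16, 3, 11]=(0 8 1 17 11 2 4 14)(3 9 15 16)(5 13 12)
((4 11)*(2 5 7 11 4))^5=(2 5 7 11)=[0, 1, 5, 3, 4, 7, 6, 11, 8, 9, 10, 2]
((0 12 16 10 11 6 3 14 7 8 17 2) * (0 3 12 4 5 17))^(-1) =(0 8 7 14 3 2 17 5 4)(6 11 10 16 12) =[8, 1, 17, 2, 0, 4, 11, 14, 7, 9, 16, 10, 6, 13, 3, 15, 12, 5]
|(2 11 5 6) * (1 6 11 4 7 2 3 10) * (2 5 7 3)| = 6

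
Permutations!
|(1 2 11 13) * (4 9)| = 4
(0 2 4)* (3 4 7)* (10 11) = (0 2 7 3 4)(10 11) = [2, 1, 7, 4, 0, 5, 6, 3, 8, 9, 11, 10]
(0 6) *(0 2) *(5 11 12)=[6, 1, 0, 3, 4, 11, 2, 7, 8, 9, 10, 12, 5]=(0 6 2)(5 11 12)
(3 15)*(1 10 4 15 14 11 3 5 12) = [0, 10, 2, 14, 15, 12, 6, 7, 8, 9, 4, 3, 1, 13, 11, 5] = (1 10 4 15 5 12)(3 14 11)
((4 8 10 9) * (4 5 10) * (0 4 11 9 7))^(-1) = (0 7 10 5 9 11 8 4) = [7, 1, 2, 3, 0, 9, 6, 10, 4, 11, 5, 8]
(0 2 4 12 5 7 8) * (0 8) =(0 2 4 12 5 7) =[2, 1, 4, 3, 12, 7, 6, 0, 8, 9, 10, 11, 5]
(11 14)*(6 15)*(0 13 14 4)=(0 13 14 11 4)(6 15)=[13, 1, 2, 3, 0, 5, 15, 7, 8, 9, 10, 4, 12, 14, 11, 6]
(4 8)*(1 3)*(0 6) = (0 6)(1 3)(4 8) = [6, 3, 2, 1, 8, 5, 0, 7, 4]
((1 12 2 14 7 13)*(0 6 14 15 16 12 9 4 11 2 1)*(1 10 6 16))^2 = (0 12 6 7)(1 4 2)(9 11 15)(10 14 13 16) = [12, 4, 1, 3, 2, 5, 7, 0, 8, 11, 14, 15, 6, 16, 13, 9, 10]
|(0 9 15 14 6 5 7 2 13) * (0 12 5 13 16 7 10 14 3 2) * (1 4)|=|(0 9 15 3 2 16 7)(1 4)(5 10 14 6 13 12)|=42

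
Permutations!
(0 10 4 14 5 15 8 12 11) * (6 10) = [6, 1, 2, 3, 14, 15, 10, 7, 12, 9, 4, 0, 11, 13, 5, 8] = (0 6 10 4 14 5 15 8 12 11)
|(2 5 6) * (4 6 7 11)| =|(2 5 7 11 4 6)| =6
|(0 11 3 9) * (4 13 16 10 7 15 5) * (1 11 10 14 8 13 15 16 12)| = 12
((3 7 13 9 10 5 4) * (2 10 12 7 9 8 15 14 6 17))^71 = [0, 1, 10, 9, 3, 4, 17, 13, 15, 12, 5, 11, 7, 8, 6, 14, 16, 2] = (2 10 5 4 3 9 12 7 13 8 15 14 6 17)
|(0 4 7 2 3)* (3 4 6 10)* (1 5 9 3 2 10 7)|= |(0 6 7 10 2 4 1 5 9 3)|= 10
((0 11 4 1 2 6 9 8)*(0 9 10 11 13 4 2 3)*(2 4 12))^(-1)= [3, 4, 12, 1, 11, 5, 2, 7, 9, 8, 6, 10, 13, 0]= (0 3 1 4 11 10 6 2 12 13)(8 9)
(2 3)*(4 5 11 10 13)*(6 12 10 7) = [0, 1, 3, 2, 5, 11, 12, 6, 8, 9, 13, 7, 10, 4] = (2 3)(4 5 11 7 6 12 10 13)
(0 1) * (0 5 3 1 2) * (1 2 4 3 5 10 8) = (0 4 3 2)(1 10 8) = [4, 10, 0, 2, 3, 5, 6, 7, 1, 9, 8]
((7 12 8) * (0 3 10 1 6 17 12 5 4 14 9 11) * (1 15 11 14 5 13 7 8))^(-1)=(0 11 15 10 3)(1 12 17 6)(4 5)(7 13)(9 14)=[11, 12, 2, 0, 5, 4, 1, 13, 8, 14, 3, 15, 17, 7, 9, 10, 16, 6]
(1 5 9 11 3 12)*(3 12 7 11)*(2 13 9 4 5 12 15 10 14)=(1 12)(2 13 9 3 7 11 15 10 14)(4 5)=[0, 12, 13, 7, 5, 4, 6, 11, 8, 3, 14, 15, 1, 9, 2, 10]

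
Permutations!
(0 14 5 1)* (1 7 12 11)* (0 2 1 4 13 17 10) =(0 14 5 7 12 11 4 13 17 10)(1 2) =[14, 2, 1, 3, 13, 7, 6, 12, 8, 9, 0, 4, 11, 17, 5, 15, 16, 10]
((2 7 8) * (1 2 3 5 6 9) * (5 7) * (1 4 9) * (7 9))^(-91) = (1 2 5 6)(3 8 7 4 9) = [0, 2, 5, 8, 9, 6, 1, 4, 7, 3]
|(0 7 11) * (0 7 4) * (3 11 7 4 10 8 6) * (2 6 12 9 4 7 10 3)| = |(0 3 11 7 10 8 12 9 4)(2 6)| = 18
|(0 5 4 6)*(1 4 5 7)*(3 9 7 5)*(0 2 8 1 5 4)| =|(0 4 6 2 8 1)(3 9 7 5)| =12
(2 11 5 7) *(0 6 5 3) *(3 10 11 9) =(0 6 5 7 2 9 3)(10 11) =[6, 1, 9, 0, 4, 7, 5, 2, 8, 3, 11, 10]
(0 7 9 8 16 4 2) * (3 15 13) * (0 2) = (0 7 9 8 16 4)(3 15 13) = [7, 1, 2, 15, 0, 5, 6, 9, 16, 8, 10, 11, 12, 3, 14, 13, 4]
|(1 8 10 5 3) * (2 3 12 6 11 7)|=|(1 8 10 5 12 6 11 7 2 3)|=10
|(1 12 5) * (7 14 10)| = 3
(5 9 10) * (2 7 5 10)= (10)(2 7 5 9)= [0, 1, 7, 3, 4, 9, 6, 5, 8, 2, 10]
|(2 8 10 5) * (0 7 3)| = 12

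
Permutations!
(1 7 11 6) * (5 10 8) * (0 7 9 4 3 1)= (0 7 11 6)(1 9 4 3)(5 10 8)= [7, 9, 2, 1, 3, 10, 0, 11, 5, 4, 8, 6]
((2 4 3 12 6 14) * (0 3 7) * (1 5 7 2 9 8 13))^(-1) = (0 7 5 1 13 8 9 14 6 12 3)(2 4) = [7, 13, 4, 0, 2, 1, 12, 5, 9, 14, 10, 11, 3, 8, 6]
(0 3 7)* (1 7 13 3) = (0 1 7)(3 13) = [1, 7, 2, 13, 4, 5, 6, 0, 8, 9, 10, 11, 12, 3]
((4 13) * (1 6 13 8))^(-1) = (1 8 4 13 6) = [0, 8, 2, 3, 13, 5, 1, 7, 4, 9, 10, 11, 12, 6]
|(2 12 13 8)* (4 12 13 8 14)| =6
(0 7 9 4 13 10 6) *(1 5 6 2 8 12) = [7, 5, 8, 3, 13, 6, 0, 9, 12, 4, 2, 11, 1, 10] = (0 7 9 4 13 10 2 8 12 1 5 6)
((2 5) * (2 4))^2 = (2 4 5) = [0, 1, 4, 3, 5, 2]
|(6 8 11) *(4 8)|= 4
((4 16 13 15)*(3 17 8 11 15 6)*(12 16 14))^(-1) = (3 6 13 16 12 14 4 15 11 8 17) = [0, 1, 2, 6, 15, 5, 13, 7, 17, 9, 10, 8, 14, 16, 4, 11, 12, 3]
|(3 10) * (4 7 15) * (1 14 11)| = 6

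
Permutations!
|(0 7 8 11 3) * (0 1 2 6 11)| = 15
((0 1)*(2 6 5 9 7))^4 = (2 7 9 5 6) = [0, 1, 7, 3, 4, 6, 2, 9, 8, 5]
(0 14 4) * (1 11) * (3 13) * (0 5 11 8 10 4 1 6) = (0 14 1 8 10 4 5 11 6)(3 13) = [14, 8, 2, 13, 5, 11, 0, 7, 10, 9, 4, 6, 12, 3, 1]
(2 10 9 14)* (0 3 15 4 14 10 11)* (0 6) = [3, 1, 11, 15, 14, 5, 0, 7, 8, 10, 9, 6, 12, 13, 2, 4] = (0 3 15 4 14 2 11 6)(9 10)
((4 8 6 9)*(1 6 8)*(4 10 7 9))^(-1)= [0, 4, 2, 3, 6, 5, 1, 10, 8, 7, 9]= (1 4 6)(7 10 9)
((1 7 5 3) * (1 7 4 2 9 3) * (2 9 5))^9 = (1 9 7 5 4 3 2) = [0, 9, 1, 2, 3, 4, 6, 5, 8, 7]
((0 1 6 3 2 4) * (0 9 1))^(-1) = (1 9 4 2 3 6) = [0, 9, 3, 6, 2, 5, 1, 7, 8, 4]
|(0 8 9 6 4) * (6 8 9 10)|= 6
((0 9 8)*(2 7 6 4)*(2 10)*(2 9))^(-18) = (0 9 4 7)(2 8 10 6) = [9, 1, 8, 3, 7, 5, 2, 0, 10, 4, 6]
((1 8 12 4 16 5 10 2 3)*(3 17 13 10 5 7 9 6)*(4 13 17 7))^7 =(17)(1 9 10 8 6 2 12 3 7 13)(4 16) =[0, 9, 12, 7, 16, 5, 2, 13, 6, 10, 8, 11, 3, 1, 14, 15, 4, 17]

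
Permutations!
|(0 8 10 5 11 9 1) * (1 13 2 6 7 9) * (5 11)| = 5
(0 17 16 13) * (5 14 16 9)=(0 17 9 5 14 16 13)=[17, 1, 2, 3, 4, 14, 6, 7, 8, 5, 10, 11, 12, 0, 16, 15, 13, 9]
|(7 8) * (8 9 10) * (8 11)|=|(7 9 10 11 8)|=5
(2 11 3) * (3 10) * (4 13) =(2 11 10 3)(4 13) =[0, 1, 11, 2, 13, 5, 6, 7, 8, 9, 3, 10, 12, 4]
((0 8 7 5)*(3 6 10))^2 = (0 7)(3 10 6)(5 8) = [7, 1, 2, 10, 4, 8, 3, 0, 5, 9, 6]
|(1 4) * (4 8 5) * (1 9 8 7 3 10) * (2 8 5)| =12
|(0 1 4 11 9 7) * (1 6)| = |(0 6 1 4 11 9 7)| = 7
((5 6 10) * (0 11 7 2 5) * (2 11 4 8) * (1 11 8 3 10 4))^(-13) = [3, 10, 7, 6, 5, 8, 2, 1, 11, 9, 4, 0] = (0 3 6 2 7 1 10 4 5 8 11)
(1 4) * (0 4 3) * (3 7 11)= (0 4 1 7 11 3)= [4, 7, 2, 0, 1, 5, 6, 11, 8, 9, 10, 3]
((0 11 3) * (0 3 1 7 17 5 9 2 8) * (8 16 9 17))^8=(17)(0 7 11 8 1)(2 9 16)=[7, 0, 9, 3, 4, 5, 6, 11, 1, 16, 10, 8, 12, 13, 14, 15, 2, 17]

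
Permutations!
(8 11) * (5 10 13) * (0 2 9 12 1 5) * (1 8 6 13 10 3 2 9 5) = [9, 1, 5, 2, 4, 3, 13, 7, 11, 12, 10, 6, 8, 0] = (0 9 12 8 11 6 13)(2 5 3)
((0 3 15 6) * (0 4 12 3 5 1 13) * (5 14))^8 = (0 1 14 13 5)(3 4 15 12 6) = [1, 14, 2, 4, 15, 0, 3, 7, 8, 9, 10, 11, 6, 5, 13, 12]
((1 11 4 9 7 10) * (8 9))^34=(1 10 7 9 8 4 11)=[0, 10, 2, 3, 11, 5, 6, 9, 4, 8, 7, 1]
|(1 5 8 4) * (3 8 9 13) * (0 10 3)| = 9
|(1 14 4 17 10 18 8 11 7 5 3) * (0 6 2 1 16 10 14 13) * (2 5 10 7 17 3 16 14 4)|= 16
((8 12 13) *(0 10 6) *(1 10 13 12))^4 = (0 10 8)(1 13 6) = [10, 13, 2, 3, 4, 5, 1, 7, 0, 9, 8, 11, 12, 6]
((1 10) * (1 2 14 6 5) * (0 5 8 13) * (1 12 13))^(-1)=[13, 8, 10, 3, 4, 0, 14, 7, 6, 9, 1, 11, 5, 12, 2]=(0 13 12 5)(1 8 6 14 2 10)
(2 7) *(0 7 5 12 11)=(0 7 2 5 12 11)=[7, 1, 5, 3, 4, 12, 6, 2, 8, 9, 10, 0, 11]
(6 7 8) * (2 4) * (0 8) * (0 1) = (0 8 6 7 1)(2 4) = [8, 0, 4, 3, 2, 5, 7, 1, 6]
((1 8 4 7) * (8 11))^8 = (1 4 11 7 8) = [0, 4, 2, 3, 11, 5, 6, 8, 1, 9, 10, 7]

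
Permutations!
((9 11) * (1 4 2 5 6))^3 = (1 5 4 6 2)(9 11) = [0, 5, 1, 3, 6, 4, 2, 7, 8, 11, 10, 9]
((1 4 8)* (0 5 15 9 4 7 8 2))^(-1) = (0 2 4 9 15 5)(1 8 7) = [2, 8, 4, 3, 9, 0, 6, 1, 7, 15, 10, 11, 12, 13, 14, 5]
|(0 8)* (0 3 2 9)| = 5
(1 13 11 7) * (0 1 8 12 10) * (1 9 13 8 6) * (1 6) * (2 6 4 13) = [9, 8, 6, 3, 13, 5, 4, 1, 12, 2, 0, 7, 10, 11] = (0 9 2 6 4 13 11 7 1 8 12 10)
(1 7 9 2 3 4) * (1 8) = (1 7 9 2 3 4 8) = [0, 7, 3, 4, 8, 5, 6, 9, 1, 2]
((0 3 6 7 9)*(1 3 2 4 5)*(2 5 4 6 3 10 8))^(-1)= [9, 5, 8, 3, 4, 0, 2, 6, 10, 7, 1]= (0 9 7 6 2 8 10 1 5)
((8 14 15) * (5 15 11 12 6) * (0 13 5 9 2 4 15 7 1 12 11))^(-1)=(0 14 8 15 4 2 9 6 12 1 7 5 13)=[14, 7, 9, 3, 2, 13, 12, 5, 15, 6, 10, 11, 1, 0, 8, 4]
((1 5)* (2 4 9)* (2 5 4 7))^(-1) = (1 5 9 4)(2 7) = [0, 5, 7, 3, 1, 9, 6, 2, 8, 4]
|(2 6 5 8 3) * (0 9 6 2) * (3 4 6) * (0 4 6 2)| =15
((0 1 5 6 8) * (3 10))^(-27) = (0 6 1 8 5)(3 10) = [6, 8, 2, 10, 4, 0, 1, 7, 5, 9, 3]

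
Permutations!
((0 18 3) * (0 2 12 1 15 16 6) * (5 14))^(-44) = (0 18 3 2 12 1 15 16 6) = [18, 15, 12, 2, 4, 5, 0, 7, 8, 9, 10, 11, 1, 13, 14, 16, 6, 17, 3]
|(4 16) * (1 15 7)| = |(1 15 7)(4 16)| = 6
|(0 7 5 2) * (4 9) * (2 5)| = |(0 7 2)(4 9)| = 6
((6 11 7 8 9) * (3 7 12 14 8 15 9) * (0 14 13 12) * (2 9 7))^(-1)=(0 11 6 9 2 3 8 14)(7 15)(12 13)=[11, 1, 3, 8, 4, 5, 9, 15, 14, 2, 10, 6, 13, 12, 0, 7]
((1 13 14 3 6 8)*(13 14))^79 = (1 8 6 3 14) = [0, 8, 2, 14, 4, 5, 3, 7, 6, 9, 10, 11, 12, 13, 1]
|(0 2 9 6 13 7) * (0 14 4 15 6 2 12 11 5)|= 12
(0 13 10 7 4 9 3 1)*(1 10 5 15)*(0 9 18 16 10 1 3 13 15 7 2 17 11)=(0 15 3 1 9 13 5 7 4 18 16 10 2 17 11)=[15, 9, 17, 1, 18, 7, 6, 4, 8, 13, 2, 0, 12, 5, 14, 3, 10, 11, 16]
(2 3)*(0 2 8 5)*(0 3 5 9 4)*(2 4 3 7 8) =(0 4)(2 5 7 8 9 3) =[4, 1, 5, 2, 0, 7, 6, 8, 9, 3]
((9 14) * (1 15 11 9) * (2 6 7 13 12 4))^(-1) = (1 14 9 11 15)(2 4 12 13 7 6) = [0, 14, 4, 3, 12, 5, 2, 6, 8, 11, 10, 15, 13, 7, 9, 1]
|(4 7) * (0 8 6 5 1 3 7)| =8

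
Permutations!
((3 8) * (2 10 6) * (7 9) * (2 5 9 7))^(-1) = [0, 1, 9, 8, 4, 6, 10, 7, 3, 5, 2] = (2 9 5 6 10)(3 8)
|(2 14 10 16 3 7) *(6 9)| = 6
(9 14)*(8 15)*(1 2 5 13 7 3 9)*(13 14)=(1 2 5 14)(3 9 13 7)(8 15)=[0, 2, 5, 9, 4, 14, 6, 3, 15, 13, 10, 11, 12, 7, 1, 8]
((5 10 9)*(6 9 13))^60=(13)=[0, 1, 2, 3, 4, 5, 6, 7, 8, 9, 10, 11, 12, 13]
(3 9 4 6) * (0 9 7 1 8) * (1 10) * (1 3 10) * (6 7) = (0 9 4 7 1 8)(3 6 10) = [9, 8, 2, 6, 7, 5, 10, 1, 0, 4, 3]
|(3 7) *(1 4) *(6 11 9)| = |(1 4)(3 7)(6 11 9)| = 6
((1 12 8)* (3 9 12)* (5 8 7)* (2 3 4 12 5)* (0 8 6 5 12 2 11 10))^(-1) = (0 10 11 7 12 9 3 2 4 1 8)(5 6) = [10, 8, 4, 2, 1, 6, 5, 12, 0, 3, 11, 7, 9]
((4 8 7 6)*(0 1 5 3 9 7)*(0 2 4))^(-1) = (0 6 7 9 3 5 1)(2 8 4) = [6, 0, 8, 5, 2, 1, 7, 9, 4, 3]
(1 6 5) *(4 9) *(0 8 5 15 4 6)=[8, 0, 2, 3, 9, 1, 15, 7, 5, 6, 10, 11, 12, 13, 14, 4]=(0 8 5 1)(4 9 6 15)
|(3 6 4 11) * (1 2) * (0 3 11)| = |(11)(0 3 6 4)(1 2)| = 4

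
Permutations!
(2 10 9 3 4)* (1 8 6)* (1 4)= (1 8 6 4 2 10 9 3)= [0, 8, 10, 1, 2, 5, 4, 7, 6, 3, 9]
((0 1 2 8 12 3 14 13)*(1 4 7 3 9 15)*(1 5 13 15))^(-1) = [13, 9, 1, 7, 0, 15, 6, 4, 2, 12, 10, 11, 8, 5, 3, 14] = (0 13 5 15 14 3 7 4)(1 9 12 8 2)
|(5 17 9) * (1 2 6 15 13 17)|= 8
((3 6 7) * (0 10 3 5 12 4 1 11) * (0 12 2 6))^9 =(1 11 12 4)(2 6 7 5) =[0, 11, 6, 3, 1, 2, 7, 5, 8, 9, 10, 12, 4]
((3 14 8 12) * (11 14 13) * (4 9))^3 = (3 14)(4 9)(8 13)(11 12) = [0, 1, 2, 14, 9, 5, 6, 7, 13, 4, 10, 12, 11, 8, 3]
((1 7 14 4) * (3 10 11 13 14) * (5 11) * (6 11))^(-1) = (1 4 14 13 11 6 5 10 3 7) = [0, 4, 2, 7, 14, 10, 5, 1, 8, 9, 3, 6, 12, 11, 13]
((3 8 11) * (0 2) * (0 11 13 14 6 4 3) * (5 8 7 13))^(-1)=(0 11 2)(3 4 6 14 13 7)(5 8)=[11, 1, 0, 4, 6, 8, 14, 3, 5, 9, 10, 2, 12, 7, 13]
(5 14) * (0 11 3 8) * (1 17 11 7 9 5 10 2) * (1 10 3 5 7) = [1, 17, 10, 8, 4, 14, 6, 9, 0, 7, 2, 5, 12, 13, 3, 15, 16, 11] = (0 1 17 11 5 14 3 8)(2 10)(7 9)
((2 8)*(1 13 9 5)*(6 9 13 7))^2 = [0, 6, 2, 3, 4, 7, 5, 9, 8, 1, 10, 11, 12, 13] = (13)(1 6 5 7 9)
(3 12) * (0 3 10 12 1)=(0 3 1)(10 12)=[3, 0, 2, 1, 4, 5, 6, 7, 8, 9, 12, 11, 10]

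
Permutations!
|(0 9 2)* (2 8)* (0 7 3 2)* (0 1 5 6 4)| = |(0 9 8 1 5 6 4)(2 7 3)| = 21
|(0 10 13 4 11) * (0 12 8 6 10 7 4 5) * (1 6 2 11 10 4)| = |(0 7 1 6 4 10 13 5)(2 11 12 8)| = 8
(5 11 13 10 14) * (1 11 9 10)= (1 11 13)(5 9 10 14)= [0, 11, 2, 3, 4, 9, 6, 7, 8, 10, 14, 13, 12, 1, 5]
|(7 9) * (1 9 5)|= 4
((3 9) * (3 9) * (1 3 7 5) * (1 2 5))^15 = (9)(2 5) = [0, 1, 5, 3, 4, 2, 6, 7, 8, 9]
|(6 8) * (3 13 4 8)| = |(3 13 4 8 6)| = 5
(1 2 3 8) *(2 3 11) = (1 3 8)(2 11) = [0, 3, 11, 8, 4, 5, 6, 7, 1, 9, 10, 2]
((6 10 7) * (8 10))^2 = (6 10)(7 8) = [0, 1, 2, 3, 4, 5, 10, 8, 7, 9, 6]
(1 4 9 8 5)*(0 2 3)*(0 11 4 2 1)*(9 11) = (0 1 2 3 9 8 5)(4 11) = [1, 2, 3, 9, 11, 0, 6, 7, 5, 8, 10, 4]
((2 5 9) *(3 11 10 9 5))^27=(2 11 9 3 10)=[0, 1, 11, 10, 4, 5, 6, 7, 8, 3, 2, 9]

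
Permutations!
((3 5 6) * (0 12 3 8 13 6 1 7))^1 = (0 12 3 5 1 7)(6 8 13) = [12, 7, 2, 5, 4, 1, 8, 0, 13, 9, 10, 11, 3, 6]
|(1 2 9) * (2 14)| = |(1 14 2 9)| = 4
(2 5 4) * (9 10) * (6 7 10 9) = (2 5 4)(6 7 10) = [0, 1, 5, 3, 2, 4, 7, 10, 8, 9, 6]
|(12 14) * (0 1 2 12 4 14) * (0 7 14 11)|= 8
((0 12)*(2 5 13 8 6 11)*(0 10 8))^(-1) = (0 13 5 2 11 6 8 10 12) = [13, 1, 11, 3, 4, 2, 8, 7, 10, 9, 12, 6, 0, 5]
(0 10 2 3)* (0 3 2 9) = (0 10 9) = [10, 1, 2, 3, 4, 5, 6, 7, 8, 0, 9]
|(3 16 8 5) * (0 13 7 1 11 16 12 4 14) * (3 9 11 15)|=45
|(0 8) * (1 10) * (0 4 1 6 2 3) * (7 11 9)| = 24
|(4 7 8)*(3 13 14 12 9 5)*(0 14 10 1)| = 9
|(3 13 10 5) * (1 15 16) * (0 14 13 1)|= 9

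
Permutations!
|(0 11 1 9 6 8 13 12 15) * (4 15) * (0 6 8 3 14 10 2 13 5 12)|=15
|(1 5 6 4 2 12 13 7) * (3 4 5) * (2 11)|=8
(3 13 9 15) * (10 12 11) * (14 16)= (3 13 9 15)(10 12 11)(14 16)= [0, 1, 2, 13, 4, 5, 6, 7, 8, 15, 12, 10, 11, 9, 16, 3, 14]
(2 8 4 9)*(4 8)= [0, 1, 4, 3, 9, 5, 6, 7, 8, 2]= (2 4 9)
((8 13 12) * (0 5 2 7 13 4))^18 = (0 2 13 8)(4 5 7 12) = [2, 1, 13, 3, 5, 7, 6, 12, 0, 9, 10, 11, 4, 8]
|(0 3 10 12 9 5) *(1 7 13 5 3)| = 20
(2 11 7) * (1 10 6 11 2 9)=(1 10 6 11 7 9)=[0, 10, 2, 3, 4, 5, 11, 9, 8, 1, 6, 7]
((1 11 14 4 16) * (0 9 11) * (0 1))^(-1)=(0 16 4 14 11 9)=[16, 1, 2, 3, 14, 5, 6, 7, 8, 0, 10, 9, 12, 13, 11, 15, 4]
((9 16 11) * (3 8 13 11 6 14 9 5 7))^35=[0, 1, 2, 7, 4, 11, 16, 5, 3, 14, 10, 13, 12, 8, 6, 15, 9]=(3 7 5 11 13 8)(6 16 9 14)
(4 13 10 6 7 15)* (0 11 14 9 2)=(0 11 14 9 2)(4 13 10 6 7 15)=[11, 1, 0, 3, 13, 5, 7, 15, 8, 2, 6, 14, 12, 10, 9, 4]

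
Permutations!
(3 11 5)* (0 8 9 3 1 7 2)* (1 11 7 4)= [8, 4, 0, 7, 1, 11, 6, 2, 9, 3, 10, 5]= (0 8 9 3 7 2)(1 4)(5 11)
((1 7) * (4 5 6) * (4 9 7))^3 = (1 6)(4 9)(5 7) = [0, 6, 2, 3, 9, 7, 1, 5, 8, 4]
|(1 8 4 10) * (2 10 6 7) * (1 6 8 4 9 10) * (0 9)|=|(0 9 10 6 7 2 1 4 8)|=9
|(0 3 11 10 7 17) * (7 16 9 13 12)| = |(0 3 11 10 16 9 13 12 7 17)| = 10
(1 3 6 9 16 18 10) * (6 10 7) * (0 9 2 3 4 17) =(0 9 16 18 7 6 2 3 10 1 4 17) =[9, 4, 3, 10, 17, 5, 2, 6, 8, 16, 1, 11, 12, 13, 14, 15, 18, 0, 7]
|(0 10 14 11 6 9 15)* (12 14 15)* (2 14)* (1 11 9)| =12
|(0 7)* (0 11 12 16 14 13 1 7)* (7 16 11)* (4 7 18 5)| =|(1 16 14 13)(4 7 18 5)(11 12)| =4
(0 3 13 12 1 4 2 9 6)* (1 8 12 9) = [3, 4, 1, 13, 2, 5, 0, 7, 12, 6, 10, 11, 8, 9] = (0 3 13 9 6)(1 4 2)(8 12)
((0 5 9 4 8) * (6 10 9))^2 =(0 6 9 8 5 10 4) =[6, 1, 2, 3, 0, 10, 9, 7, 5, 8, 4]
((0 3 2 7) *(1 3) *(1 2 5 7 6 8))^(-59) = [3, 2, 5, 6, 4, 8, 7, 1, 0] = (0 3 6 7 1 2 5 8)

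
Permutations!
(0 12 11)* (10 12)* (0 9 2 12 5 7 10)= (2 12 11 9)(5 7 10)= [0, 1, 12, 3, 4, 7, 6, 10, 8, 2, 5, 9, 11]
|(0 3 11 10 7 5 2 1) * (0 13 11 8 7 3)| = |(1 13 11 10 3 8 7 5 2)| = 9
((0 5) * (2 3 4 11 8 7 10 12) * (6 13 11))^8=(2 10 8 13 4)(3 12 7 11 6)=[0, 1, 10, 12, 2, 5, 3, 11, 13, 9, 8, 6, 7, 4]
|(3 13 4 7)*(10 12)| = |(3 13 4 7)(10 12)| = 4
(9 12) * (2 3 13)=(2 3 13)(9 12)=[0, 1, 3, 13, 4, 5, 6, 7, 8, 12, 10, 11, 9, 2]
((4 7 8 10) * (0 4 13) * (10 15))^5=(0 10 8 4 13 15 7)=[10, 1, 2, 3, 13, 5, 6, 0, 4, 9, 8, 11, 12, 15, 14, 7]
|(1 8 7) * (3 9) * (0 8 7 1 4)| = |(0 8 1 7 4)(3 9)| = 10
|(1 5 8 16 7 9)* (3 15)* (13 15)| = |(1 5 8 16 7 9)(3 13 15)| = 6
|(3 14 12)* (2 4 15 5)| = |(2 4 15 5)(3 14 12)| = 12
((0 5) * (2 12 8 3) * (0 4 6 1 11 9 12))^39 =(0 9 5 12 4 8 6 3 1 2 11) =[9, 2, 11, 1, 8, 12, 3, 7, 6, 5, 10, 0, 4]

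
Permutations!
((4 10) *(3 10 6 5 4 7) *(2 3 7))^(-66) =(10) =[0, 1, 2, 3, 4, 5, 6, 7, 8, 9, 10]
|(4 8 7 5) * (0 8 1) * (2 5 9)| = 8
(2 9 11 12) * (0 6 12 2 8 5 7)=[6, 1, 9, 3, 4, 7, 12, 0, 5, 11, 10, 2, 8]=(0 6 12 8 5 7)(2 9 11)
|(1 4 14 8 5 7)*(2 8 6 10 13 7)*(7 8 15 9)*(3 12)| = |(1 4 14 6 10 13 8 5 2 15 9 7)(3 12)| = 12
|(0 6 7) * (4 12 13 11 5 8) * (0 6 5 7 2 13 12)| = 20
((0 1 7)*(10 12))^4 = (12)(0 1 7) = [1, 7, 2, 3, 4, 5, 6, 0, 8, 9, 10, 11, 12]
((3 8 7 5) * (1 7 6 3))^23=(1 5 7)(3 6 8)=[0, 5, 2, 6, 4, 7, 8, 1, 3]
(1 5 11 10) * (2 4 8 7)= [0, 5, 4, 3, 8, 11, 6, 2, 7, 9, 1, 10]= (1 5 11 10)(2 4 8 7)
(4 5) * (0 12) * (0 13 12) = (4 5)(12 13) = [0, 1, 2, 3, 5, 4, 6, 7, 8, 9, 10, 11, 13, 12]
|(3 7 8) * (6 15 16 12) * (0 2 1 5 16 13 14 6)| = |(0 2 1 5 16 12)(3 7 8)(6 15 13 14)| = 12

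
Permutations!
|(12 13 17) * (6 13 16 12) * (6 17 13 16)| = 3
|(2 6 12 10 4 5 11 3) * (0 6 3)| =14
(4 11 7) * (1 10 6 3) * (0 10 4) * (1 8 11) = (0 10 6 3 8 11 7)(1 4) = [10, 4, 2, 8, 1, 5, 3, 0, 11, 9, 6, 7]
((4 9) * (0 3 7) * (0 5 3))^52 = [0, 1, 2, 7, 4, 3, 6, 5, 8, 9] = (9)(3 7 5)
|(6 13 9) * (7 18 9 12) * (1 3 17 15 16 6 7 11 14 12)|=21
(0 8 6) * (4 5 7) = (0 8 6)(4 5 7) = [8, 1, 2, 3, 5, 7, 0, 4, 6]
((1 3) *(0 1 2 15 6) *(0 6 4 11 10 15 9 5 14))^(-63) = (4 11 10 15) = [0, 1, 2, 3, 11, 5, 6, 7, 8, 9, 15, 10, 12, 13, 14, 4]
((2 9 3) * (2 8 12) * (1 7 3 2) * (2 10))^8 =(1 8 7 12 3)(2 10 9) =[0, 8, 10, 1, 4, 5, 6, 12, 7, 2, 9, 11, 3]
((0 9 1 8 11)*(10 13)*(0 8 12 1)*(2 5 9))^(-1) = (0 9 5 2)(1 12)(8 11)(10 13) = [9, 12, 0, 3, 4, 2, 6, 7, 11, 5, 13, 8, 1, 10]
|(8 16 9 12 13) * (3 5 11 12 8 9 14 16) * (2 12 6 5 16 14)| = |(2 12 13 9 8 3 16)(5 11 6)| = 21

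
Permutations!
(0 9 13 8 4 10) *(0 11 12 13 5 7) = (0 9 5 7)(4 10 11 12 13 8) = [9, 1, 2, 3, 10, 7, 6, 0, 4, 5, 11, 12, 13, 8]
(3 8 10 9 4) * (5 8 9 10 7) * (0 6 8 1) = (10)(0 6 8 7 5 1)(3 9 4) = [6, 0, 2, 9, 3, 1, 8, 5, 7, 4, 10]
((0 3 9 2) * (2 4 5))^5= [2, 1, 5, 0, 9, 4, 6, 7, 8, 3]= (0 2 5 4 9 3)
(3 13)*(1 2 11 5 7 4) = (1 2 11 5 7 4)(3 13) = [0, 2, 11, 13, 1, 7, 6, 4, 8, 9, 10, 5, 12, 3]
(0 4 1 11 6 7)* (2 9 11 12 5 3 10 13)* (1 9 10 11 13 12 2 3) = [4, 2, 10, 11, 9, 1, 7, 0, 8, 13, 12, 6, 5, 3] = (0 4 9 13 3 11 6 7)(1 2 10 12 5)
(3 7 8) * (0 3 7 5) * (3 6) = (0 6 3 5)(7 8) = [6, 1, 2, 5, 4, 0, 3, 8, 7]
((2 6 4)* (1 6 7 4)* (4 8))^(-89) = [0, 6, 4, 3, 8, 5, 1, 2, 7] = (1 6)(2 4 8 7)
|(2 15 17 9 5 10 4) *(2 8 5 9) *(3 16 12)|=|(2 15 17)(3 16 12)(4 8 5 10)|=12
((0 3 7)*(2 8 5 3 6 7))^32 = (8)(0 7 6) = [7, 1, 2, 3, 4, 5, 0, 6, 8]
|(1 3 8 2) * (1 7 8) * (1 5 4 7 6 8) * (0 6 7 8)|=|(0 6)(1 3 5 4 8 2 7)|=14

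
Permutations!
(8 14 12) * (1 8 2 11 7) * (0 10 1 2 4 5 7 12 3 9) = (0 10 1 8 14 3 9)(2 11 12 4 5 7) = [10, 8, 11, 9, 5, 7, 6, 2, 14, 0, 1, 12, 4, 13, 3]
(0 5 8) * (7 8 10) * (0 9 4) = [5, 1, 2, 3, 0, 10, 6, 8, 9, 4, 7] = (0 5 10 7 8 9 4)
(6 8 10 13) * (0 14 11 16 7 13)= (0 14 11 16 7 13 6 8 10)= [14, 1, 2, 3, 4, 5, 8, 13, 10, 9, 0, 16, 12, 6, 11, 15, 7]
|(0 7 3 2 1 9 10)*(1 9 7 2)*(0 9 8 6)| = |(0 2 8 6)(1 7 3)(9 10)| = 12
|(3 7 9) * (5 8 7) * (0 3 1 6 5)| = 6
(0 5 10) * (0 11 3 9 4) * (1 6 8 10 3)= [5, 6, 2, 9, 0, 3, 8, 7, 10, 4, 11, 1]= (0 5 3 9 4)(1 6 8 10 11)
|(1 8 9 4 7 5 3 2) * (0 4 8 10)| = |(0 4 7 5 3 2 1 10)(8 9)| = 8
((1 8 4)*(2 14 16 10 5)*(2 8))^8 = (16) = [0, 1, 2, 3, 4, 5, 6, 7, 8, 9, 10, 11, 12, 13, 14, 15, 16]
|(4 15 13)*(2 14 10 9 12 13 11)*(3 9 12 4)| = |(2 14 10 12 13 3 9 4 15 11)| = 10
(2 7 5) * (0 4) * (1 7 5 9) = (0 4)(1 7 9)(2 5) = [4, 7, 5, 3, 0, 2, 6, 9, 8, 1]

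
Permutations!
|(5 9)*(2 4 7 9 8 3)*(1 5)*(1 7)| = |(1 5 8 3 2 4)(7 9)| = 6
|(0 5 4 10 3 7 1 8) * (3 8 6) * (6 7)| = |(0 5 4 10 8)(1 7)(3 6)| = 10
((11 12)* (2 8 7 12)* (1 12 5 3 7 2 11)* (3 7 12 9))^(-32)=(12)=[0, 1, 2, 3, 4, 5, 6, 7, 8, 9, 10, 11, 12]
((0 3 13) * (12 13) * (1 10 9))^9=(0 3 12 13)=[3, 1, 2, 12, 4, 5, 6, 7, 8, 9, 10, 11, 13, 0]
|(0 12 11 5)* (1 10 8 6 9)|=20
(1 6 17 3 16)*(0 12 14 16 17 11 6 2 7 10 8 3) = (0 12 14 16 1 2 7 10 8 3 17)(6 11) = [12, 2, 7, 17, 4, 5, 11, 10, 3, 9, 8, 6, 14, 13, 16, 15, 1, 0]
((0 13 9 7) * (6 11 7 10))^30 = (0 9 6 7 13 10 11) = [9, 1, 2, 3, 4, 5, 7, 13, 8, 6, 11, 0, 12, 10]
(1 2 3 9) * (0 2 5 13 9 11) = (0 2 3 11)(1 5 13 9) = [2, 5, 3, 11, 4, 13, 6, 7, 8, 1, 10, 0, 12, 9]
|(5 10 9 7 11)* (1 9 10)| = |(1 9 7 11 5)| = 5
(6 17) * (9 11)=(6 17)(9 11)=[0, 1, 2, 3, 4, 5, 17, 7, 8, 11, 10, 9, 12, 13, 14, 15, 16, 6]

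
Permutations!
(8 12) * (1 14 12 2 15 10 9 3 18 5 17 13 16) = (1 14 12 8 2 15 10 9 3 18 5 17 13 16) = [0, 14, 15, 18, 4, 17, 6, 7, 2, 3, 9, 11, 8, 16, 12, 10, 1, 13, 5]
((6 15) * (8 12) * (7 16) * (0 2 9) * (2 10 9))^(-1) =(0 9 10)(6 15)(7 16)(8 12) =[9, 1, 2, 3, 4, 5, 15, 16, 12, 10, 0, 11, 8, 13, 14, 6, 7]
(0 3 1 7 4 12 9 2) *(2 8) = (0 3 1 7 4 12 9 8 2) = [3, 7, 0, 1, 12, 5, 6, 4, 2, 8, 10, 11, 9]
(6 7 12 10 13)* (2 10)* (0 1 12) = [1, 12, 10, 3, 4, 5, 7, 0, 8, 9, 13, 11, 2, 6] = (0 1 12 2 10 13 6 7)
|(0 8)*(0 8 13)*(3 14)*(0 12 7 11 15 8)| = 14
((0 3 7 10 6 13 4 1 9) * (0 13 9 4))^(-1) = (0 13 9 6 10 7 3)(1 4) = [13, 4, 2, 0, 1, 5, 10, 3, 8, 6, 7, 11, 12, 9]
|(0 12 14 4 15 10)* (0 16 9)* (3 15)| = 9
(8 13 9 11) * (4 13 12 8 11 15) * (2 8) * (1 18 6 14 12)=(1 18 6 14 12 2 8)(4 13 9 15)=[0, 18, 8, 3, 13, 5, 14, 7, 1, 15, 10, 11, 2, 9, 12, 4, 16, 17, 6]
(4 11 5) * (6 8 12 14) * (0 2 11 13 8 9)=[2, 1, 11, 3, 13, 4, 9, 7, 12, 0, 10, 5, 14, 8, 6]=(0 2 11 5 4 13 8 12 14 6 9)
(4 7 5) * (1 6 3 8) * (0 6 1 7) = (0 6 3 8 7 5 4) = [6, 1, 2, 8, 0, 4, 3, 5, 7]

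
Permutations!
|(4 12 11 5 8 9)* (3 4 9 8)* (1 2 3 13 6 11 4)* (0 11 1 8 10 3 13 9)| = |(0 11 5 9)(1 2 13 6)(3 8 10)(4 12)| = 12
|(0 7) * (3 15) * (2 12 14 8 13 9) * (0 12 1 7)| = |(1 7 12 14 8 13 9 2)(3 15)| = 8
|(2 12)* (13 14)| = 2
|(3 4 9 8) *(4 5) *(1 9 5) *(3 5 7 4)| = |(1 9 8 5 3)(4 7)| = 10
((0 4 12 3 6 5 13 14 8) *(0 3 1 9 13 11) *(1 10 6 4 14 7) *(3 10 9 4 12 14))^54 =(0 5 10 14 1 13 12)(3 11 6 8 4 7 9) =[5, 13, 2, 11, 7, 10, 8, 9, 4, 3, 14, 6, 0, 12, 1]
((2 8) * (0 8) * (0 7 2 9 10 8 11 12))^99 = [0, 1, 7, 3, 4, 5, 6, 2, 8, 9, 10, 11, 12] = (12)(2 7)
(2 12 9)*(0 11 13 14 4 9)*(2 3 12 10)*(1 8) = (0 11 13 14 4 9 3 12)(1 8)(2 10) = [11, 8, 10, 12, 9, 5, 6, 7, 1, 3, 2, 13, 0, 14, 4]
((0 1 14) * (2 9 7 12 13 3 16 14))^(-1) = (0 14 16 3 13 12 7 9 2 1) = [14, 0, 1, 13, 4, 5, 6, 9, 8, 2, 10, 11, 7, 12, 16, 15, 3]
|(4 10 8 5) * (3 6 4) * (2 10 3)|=12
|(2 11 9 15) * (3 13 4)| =|(2 11 9 15)(3 13 4)| =12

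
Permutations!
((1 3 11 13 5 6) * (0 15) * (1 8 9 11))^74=(15)(5 8 11)(6 9 13)=[0, 1, 2, 3, 4, 8, 9, 7, 11, 13, 10, 5, 12, 6, 14, 15]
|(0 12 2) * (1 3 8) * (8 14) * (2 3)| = 7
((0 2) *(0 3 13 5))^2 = [3, 1, 13, 5, 4, 2, 6, 7, 8, 9, 10, 11, 12, 0] = (0 3 5 2 13)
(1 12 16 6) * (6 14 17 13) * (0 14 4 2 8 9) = (0 14 17 13 6 1 12 16 4 2 8 9) = [14, 12, 8, 3, 2, 5, 1, 7, 9, 0, 10, 11, 16, 6, 17, 15, 4, 13]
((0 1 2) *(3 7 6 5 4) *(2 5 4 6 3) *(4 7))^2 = (0 5 7 4)(1 6 3 2) = [5, 6, 1, 2, 0, 7, 3, 4]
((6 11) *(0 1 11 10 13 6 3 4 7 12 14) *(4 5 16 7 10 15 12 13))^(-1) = (0 14 12 15 6 13 7 16 5 3 11 1)(4 10) = [14, 0, 2, 11, 10, 3, 13, 16, 8, 9, 4, 1, 15, 7, 12, 6, 5]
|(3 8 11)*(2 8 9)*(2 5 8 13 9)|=7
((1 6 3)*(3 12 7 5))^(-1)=(1 3 5 7 12 6)=[0, 3, 2, 5, 4, 7, 1, 12, 8, 9, 10, 11, 6]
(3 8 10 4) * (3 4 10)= (10)(3 8)= [0, 1, 2, 8, 4, 5, 6, 7, 3, 9, 10]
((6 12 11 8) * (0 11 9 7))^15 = (0 11 8 6 12 9 7) = [11, 1, 2, 3, 4, 5, 12, 0, 6, 7, 10, 8, 9]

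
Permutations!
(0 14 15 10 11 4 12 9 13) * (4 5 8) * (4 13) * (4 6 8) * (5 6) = (0 14 15 10 11 6 8 13)(4 12 9 5) = [14, 1, 2, 3, 12, 4, 8, 7, 13, 5, 11, 6, 9, 0, 15, 10]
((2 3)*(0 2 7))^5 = (0 2 3 7) = [2, 1, 3, 7, 4, 5, 6, 0]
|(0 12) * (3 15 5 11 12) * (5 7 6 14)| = |(0 3 15 7 6 14 5 11 12)| = 9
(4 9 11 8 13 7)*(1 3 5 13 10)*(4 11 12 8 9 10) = (1 3 5 13 7 11 9 12 8 4 10) = [0, 3, 2, 5, 10, 13, 6, 11, 4, 12, 1, 9, 8, 7]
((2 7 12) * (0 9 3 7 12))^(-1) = (0 7 3 9)(2 12) = [7, 1, 12, 9, 4, 5, 6, 3, 8, 0, 10, 11, 2]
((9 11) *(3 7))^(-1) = (3 7)(9 11) = [0, 1, 2, 7, 4, 5, 6, 3, 8, 11, 10, 9]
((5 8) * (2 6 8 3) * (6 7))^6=[0, 1, 2, 3, 4, 5, 6, 7, 8]=(8)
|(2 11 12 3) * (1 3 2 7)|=3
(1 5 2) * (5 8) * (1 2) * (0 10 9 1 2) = (0 10 9 1 8 5 2) = [10, 8, 0, 3, 4, 2, 6, 7, 5, 1, 9]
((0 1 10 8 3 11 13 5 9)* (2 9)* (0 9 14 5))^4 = (0 3 1 11 10 13 8)(2 14 5) = [3, 11, 14, 1, 4, 2, 6, 7, 0, 9, 13, 10, 12, 8, 5]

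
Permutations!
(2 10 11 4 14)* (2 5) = [0, 1, 10, 3, 14, 2, 6, 7, 8, 9, 11, 4, 12, 13, 5] = (2 10 11 4 14 5)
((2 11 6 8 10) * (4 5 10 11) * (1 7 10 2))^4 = (1 7 10)(2 4 5)(6 8 11) = [0, 7, 4, 3, 5, 2, 8, 10, 11, 9, 1, 6]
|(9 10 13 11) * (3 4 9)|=6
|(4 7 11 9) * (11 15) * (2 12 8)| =15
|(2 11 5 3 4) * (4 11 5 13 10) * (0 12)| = 14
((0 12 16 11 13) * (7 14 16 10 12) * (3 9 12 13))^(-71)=[13, 1, 2, 11, 4, 5, 6, 0, 8, 3, 12, 16, 9, 10, 7, 15, 14]=(0 13 10 12 9 3 11 16 14 7)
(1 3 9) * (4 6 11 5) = [0, 3, 2, 9, 6, 4, 11, 7, 8, 1, 10, 5] = (1 3 9)(4 6 11 5)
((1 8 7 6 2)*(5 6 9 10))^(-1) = (1 2 6 5 10 9 7 8) = [0, 2, 6, 3, 4, 10, 5, 8, 1, 7, 9]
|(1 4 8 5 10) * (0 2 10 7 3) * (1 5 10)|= 9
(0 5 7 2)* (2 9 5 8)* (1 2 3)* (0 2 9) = (0 8 3 1 9 5 7) = [8, 9, 2, 1, 4, 7, 6, 0, 3, 5]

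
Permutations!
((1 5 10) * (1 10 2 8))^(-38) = (10)(1 2)(5 8) = [0, 2, 1, 3, 4, 8, 6, 7, 5, 9, 10]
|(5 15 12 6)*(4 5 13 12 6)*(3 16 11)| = |(3 16 11)(4 5 15 6 13 12)| = 6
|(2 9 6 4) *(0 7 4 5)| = 7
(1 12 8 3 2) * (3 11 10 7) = (1 12 8 11 10 7 3 2) = [0, 12, 1, 2, 4, 5, 6, 3, 11, 9, 7, 10, 8]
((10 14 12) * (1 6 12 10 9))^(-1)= (1 9 12 6)(10 14)= [0, 9, 2, 3, 4, 5, 1, 7, 8, 12, 14, 11, 6, 13, 10]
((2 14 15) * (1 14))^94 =[0, 15, 14, 3, 4, 5, 6, 7, 8, 9, 10, 11, 12, 13, 2, 1] =(1 15)(2 14)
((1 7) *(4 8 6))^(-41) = (1 7)(4 8 6) = [0, 7, 2, 3, 8, 5, 4, 1, 6]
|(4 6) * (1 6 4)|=2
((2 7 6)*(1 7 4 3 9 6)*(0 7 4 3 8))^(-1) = (0 8 4 1 7)(2 6 9 3) = [8, 7, 6, 2, 1, 5, 9, 0, 4, 3]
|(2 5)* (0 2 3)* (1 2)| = 5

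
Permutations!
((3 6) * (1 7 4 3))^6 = (1 7 4 3 6) = [0, 7, 2, 6, 3, 5, 1, 4]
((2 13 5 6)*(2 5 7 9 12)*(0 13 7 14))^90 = (14)(2 9)(7 12) = [0, 1, 9, 3, 4, 5, 6, 12, 8, 2, 10, 11, 7, 13, 14]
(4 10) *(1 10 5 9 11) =(1 10 4 5 9 11) =[0, 10, 2, 3, 5, 9, 6, 7, 8, 11, 4, 1]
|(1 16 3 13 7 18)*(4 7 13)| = 6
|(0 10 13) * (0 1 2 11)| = 6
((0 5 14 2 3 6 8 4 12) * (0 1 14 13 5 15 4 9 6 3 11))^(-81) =[11, 12, 14, 3, 15, 13, 6, 7, 8, 9, 10, 2, 4, 5, 1, 0] =(0 11 2 14 1 12 4 15)(5 13)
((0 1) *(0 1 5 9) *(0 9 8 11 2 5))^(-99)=[0, 1, 5, 3, 4, 8, 6, 7, 11, 9, 10, 2]=(2 5 8 11)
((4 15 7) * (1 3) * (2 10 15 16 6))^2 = (2 15 4 6 10 7 16) = [0, 1, 15, 3, 6, 5, 10, 16, 8, 9, 7, 11, 12, 13, 14, 4, 2]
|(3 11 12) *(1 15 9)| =3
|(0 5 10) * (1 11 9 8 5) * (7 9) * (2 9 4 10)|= 12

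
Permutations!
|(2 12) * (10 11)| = |(2 12)(10 11)| = 2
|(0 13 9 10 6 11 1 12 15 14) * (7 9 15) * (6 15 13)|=10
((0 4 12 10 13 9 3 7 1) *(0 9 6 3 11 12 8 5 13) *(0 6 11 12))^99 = (0 5)(1 9 12 10 6 3 7)(4 13)(8 11) = [5, 9, 2, 7, 13, 0, 3, 1, 11, 12, 6, 8, 10, 4]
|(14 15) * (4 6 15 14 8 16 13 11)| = |(4 6 15 8 16 13 11)| = 7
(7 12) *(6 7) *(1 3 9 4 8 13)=(1 3 9 4 8 13)(6 7 12)=[0, 3, 2, 9, 8, 5, 7, 12, 13, 4, 10, 11, 6, 1]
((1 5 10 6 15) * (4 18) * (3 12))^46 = (18)(1 5 10 6 15) = [0, 5, 2, 3, 4, 10, 15, 7, 8, 9, 6, 11, 12, 13, 14, 1, 16, 17, 18]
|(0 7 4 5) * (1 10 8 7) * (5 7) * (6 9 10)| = |(0 1 6 9 10 8 5)(4 7)| = 14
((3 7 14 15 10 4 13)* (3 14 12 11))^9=(3 7 12 11)(4 10 15 14 13)=[0, 1, 2, 7, 10, 5, 6, 12, 8, 9, 15, 3, 11, 4, 13, 14]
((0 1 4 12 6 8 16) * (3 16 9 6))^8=(0 4 3)(1 12 16)(6 9 8)=[4, 12, 2, 0, 3, 5, 9, 7, 6, 8, 10, 11, 16, 13, 14, 15, 1]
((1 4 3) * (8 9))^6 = (9) = [0, 1, 2, 3, 4, 5, 6, 7, 8, 9]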